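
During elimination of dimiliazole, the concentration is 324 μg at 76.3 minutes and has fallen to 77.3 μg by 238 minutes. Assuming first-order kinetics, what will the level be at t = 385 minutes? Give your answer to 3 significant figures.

Over Δt = 238 − 76.3 = 161.7 minutes, the level fell by a factor of 324/77.3 ≈ 4.1915.
n = log₂(4.1915) ≈ 2.0675 half-lives, so t½ = 161.7/2.0675 ≈ 78.212 minutes.
From t = 238 to t = 385: 77.3 × (1/2)^((385−238)/78.212) ≈ 21.008 μg.

21.0 μg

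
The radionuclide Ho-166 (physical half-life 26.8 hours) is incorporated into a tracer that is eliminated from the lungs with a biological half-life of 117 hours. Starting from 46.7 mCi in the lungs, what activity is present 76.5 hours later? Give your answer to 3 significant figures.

4.10 mCi

1/t_eff = 1/t_phys + 1/t_biol = 1/26.8 + 1/117 = 0.04586 per hour.
t_eff = 26.8 × 117 / (26.8 + 117) ≈ 21.805 hours.
Remaining = 46.7 × (1/2)^(76.5/21.805) = 46.7 × (1/2)^3.5083 ≈ 4.104 mCi.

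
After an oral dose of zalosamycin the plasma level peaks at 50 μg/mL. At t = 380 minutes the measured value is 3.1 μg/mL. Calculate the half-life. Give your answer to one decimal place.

94.7 minutes

A/A₀ = 3.1/50 ≈ 0.062.
n = log₂(16.129) ≈ 4.0116 half-lives elapsed in 380 minutes.
t½ = 380/4.0116 ≈ 94.726 minutes.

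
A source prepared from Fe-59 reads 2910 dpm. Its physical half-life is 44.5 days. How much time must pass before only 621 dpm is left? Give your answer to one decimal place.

99.2 days

Fraction remaining = 621/2910 ≈ 0.2134.
n = log₂(2910/621) = ln(4.686)/ln 2 ≈ 2.2284 half-lives.
t = n × t½ = 2.2284 × 44.5 ≈ 99.162 days.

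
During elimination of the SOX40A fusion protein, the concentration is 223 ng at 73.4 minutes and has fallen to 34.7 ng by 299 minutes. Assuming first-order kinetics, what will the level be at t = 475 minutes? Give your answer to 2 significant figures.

Over Δt = 299 − 73.4 = 225.6 minutes, the level fell by a factor of 223/34.7 ≈ 6.4265.
n = log₂(6.4265) ≈ 2.684 half-lives, so t½ = 225.6/2.684 ≈ 84.053 minutes.
From t = 299 to t = 475: 34.7 × (1/2)^((475−299)/84.053) ≈ 8.1282 ng.

8.1 ng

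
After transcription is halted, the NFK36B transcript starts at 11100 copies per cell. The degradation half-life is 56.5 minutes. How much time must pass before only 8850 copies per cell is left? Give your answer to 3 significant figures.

Fraction remaining = 8850/11100 ≈ 0.7973.
n = log₂(11100/8850) = ln(1.2542)/ln 2 ≈ 0.32681 half-lives.
t = n × t½ = 0.32681 × 56.5 ≈ 18.465 minutes.

18.5 minutes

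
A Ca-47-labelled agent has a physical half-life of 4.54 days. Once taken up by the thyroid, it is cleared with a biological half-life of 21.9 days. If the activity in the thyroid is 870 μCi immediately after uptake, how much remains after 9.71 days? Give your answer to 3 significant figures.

1/t_eff = 1/t_phys + 1/t_biol = 1/4.54 + 1/21.9 = 0.26593 per day.
t_eff = 4.54 × 21.9 / (4.54 + 21.9) ≈ 3.7604 days.
Remaining = 870 × (1/2)^(9.71/3.7604) = 870 × (1/2)^2.5821 ≈ 145.28 μCi.

145 μCi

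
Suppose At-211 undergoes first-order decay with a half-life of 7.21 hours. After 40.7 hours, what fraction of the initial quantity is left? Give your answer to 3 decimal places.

0.020

n = 40.7/7.21 ≈ 5.6449 half-lives.
Fraction remaining = (1/2)^5.6449 ≈ 0.019985.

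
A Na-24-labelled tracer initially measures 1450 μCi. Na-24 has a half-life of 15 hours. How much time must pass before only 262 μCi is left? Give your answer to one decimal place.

37.0 hours

Fraction remaining = 262/1450 ≈ 0.18069.
n = log₂(1450/262) = ln(5.5344)/ln 2 ≈ 2.4684 half-lives.
t = n × t½ = 2.4684 × 15 ≈ 37.026 hours.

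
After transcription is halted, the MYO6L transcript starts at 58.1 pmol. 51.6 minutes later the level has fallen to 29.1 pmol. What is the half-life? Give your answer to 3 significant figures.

A/A₀ = 29.1/58.1 ≈ 0.50086.
n = log₂(1.9966) ≈ 0.99752 half-lives elapsed in 51.6 minutes.
t½ = 51.6/0.99752 ≈ 51.728 minutes.

51.7 minutes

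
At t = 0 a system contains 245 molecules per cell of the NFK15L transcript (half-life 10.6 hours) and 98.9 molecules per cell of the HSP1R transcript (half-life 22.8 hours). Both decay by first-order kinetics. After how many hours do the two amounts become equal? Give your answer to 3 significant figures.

25.9 hours

Set 245·(1/2)^(t/10.6) = 98.9·(1/2)^(t/22.8).
Taking log₂: log₂(245/98.9) = t·(1/10.6 − 1/22.8).
log₂(2.4772) = 1.3087; 1/10.6 − 1/22.8 = 0.05048.
t = 1.3087 / 0.05048 ≈ 25.926 hours.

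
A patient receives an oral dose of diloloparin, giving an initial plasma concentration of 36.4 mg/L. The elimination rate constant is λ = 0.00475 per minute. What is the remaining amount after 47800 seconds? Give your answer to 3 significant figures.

0.827 mg/L

t½ = ln 2 / λ = 0.69315 / 0.00475 ≈ 145.93 minutes.
Convert the elapsed time: 47800 seconds = 796.667 minutes.
Number of half-lives: n = 796.667/145.93 ≈ 5.4594.
Remaining = 36.4 × (1/2)^5.4594 = 36.4 × 0.022728 ≈ 0.82729 mg/L.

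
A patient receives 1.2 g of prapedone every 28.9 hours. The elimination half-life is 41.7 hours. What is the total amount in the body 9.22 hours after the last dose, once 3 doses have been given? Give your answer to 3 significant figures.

The 3 doses were given 67.02, 38.12, 9.22 hours ago.
Total = 1.2·(1/2)^(67.02/41.7) + 1.2·(1/2)^(38.12/41.7) + 1.2·(1/2)^(9.22/41.7)
      = 0.39388 + 0.63679 + 1.0295 ≈ 2.0602 g.

2.06 g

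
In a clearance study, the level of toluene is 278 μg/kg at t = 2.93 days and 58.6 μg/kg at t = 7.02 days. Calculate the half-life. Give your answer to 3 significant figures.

1.82 days

Over Δt = 7.02 − 2.93 = 4.09 days, the level fell by a factor of 278/58.6 ≈ 4.744.
n = log₂(4.744) ≈ 2.2461 half-lives, so t½ = 4.09/2.2461 ≈ 1.8209 days.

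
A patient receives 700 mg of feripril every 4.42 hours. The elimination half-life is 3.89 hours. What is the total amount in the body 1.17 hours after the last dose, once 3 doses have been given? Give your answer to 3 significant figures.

The 3 doses were given 10.01, 5.59, 1.17 hours ago.
Total = 700·(1/2)^(10.01/3.89) + 700·(1/2)^(5.59/3.89) + 700·(1/2)^(1.17/3.89)
      = 117.62 + 258.53 + 568.27 ≈ 944.42 mg.

944 mg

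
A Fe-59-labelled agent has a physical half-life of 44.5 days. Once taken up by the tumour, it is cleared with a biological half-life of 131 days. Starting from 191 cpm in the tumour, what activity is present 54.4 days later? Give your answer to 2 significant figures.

61 cpm

1/t_eff = 1/t_phys + 1/t_biol = 1/44.5 + 1/131 = 0.030105 per day.
t_eff = 44.5 × 131 / (44.5 + 131) ≈ 33.217 days.
Remaining = 191 × (1/2)^(54.4/33.217) = 191 × (1/2)^1.6377 ≈ 61.38 cpm.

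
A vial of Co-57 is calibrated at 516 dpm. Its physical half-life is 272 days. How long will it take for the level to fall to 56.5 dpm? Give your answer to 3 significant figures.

868 days

Fraction remaining = 56.5/516 ≈ 0.1095.
n = log₂(516/56.5) = ln(9.1327)/ln 2 ≈ 3.191 half-lives.
t = n × t½ = 3.191 × 272 ≈ 867.97 days.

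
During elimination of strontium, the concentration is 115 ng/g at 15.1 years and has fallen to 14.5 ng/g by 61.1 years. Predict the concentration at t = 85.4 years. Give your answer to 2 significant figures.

Over Δt = 61.1 − 15.1 = 46 years, the level fell by a factor of 115/14.5 ≈ 7.931.
n = log₂(7.931) ≈ 2.9875 half-lives, so t½ = 46/2.9875 ≈ 15.397 years.
From t = 61.1 to t = 85.4: 14.5 × (1/2)^((85.4−61.1)/15.397) ≈ 4.8561 ng/g.

4.9 ng/g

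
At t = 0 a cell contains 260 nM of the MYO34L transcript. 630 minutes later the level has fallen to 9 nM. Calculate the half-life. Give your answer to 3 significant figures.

A/A₀ = 9/260 ≈ 0.034615.
n = log₂(28.889) ≈ 4.8524 half-lives elapsed in 630 minutes.
t½ = 630/4.8524 ≈ 129.83 minutes.

130 minutes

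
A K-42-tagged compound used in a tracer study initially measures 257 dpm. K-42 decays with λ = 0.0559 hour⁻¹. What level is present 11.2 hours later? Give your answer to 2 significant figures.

t½ = ln 2 / λ = 0.69315 / 0.0559 ≈ 12.4 hours.
Number of half-lives: n = 11.2/12.4 ≈ 0.90324.
Remaining = 257 × (1/2)^0.90324 = 257 × 0.53468 ≈ 137.41 dpm.

140 dpm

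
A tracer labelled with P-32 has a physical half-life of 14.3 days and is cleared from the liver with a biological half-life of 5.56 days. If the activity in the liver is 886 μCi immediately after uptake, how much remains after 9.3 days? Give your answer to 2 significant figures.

180 μCi

1/t_eff = 1/t_phys + 1/t_biol = 1/14.3 + 1/5.56 = 0.24979 per day.
t_eff = 14.3 × 5.56 / (14.3 + 5.56) ≈ 4.0034 days.
Remaining = 886 × (1/2)^(9.3/4.0034) = 886 × (1/2)^2.323 ≈ 177.07 μCi.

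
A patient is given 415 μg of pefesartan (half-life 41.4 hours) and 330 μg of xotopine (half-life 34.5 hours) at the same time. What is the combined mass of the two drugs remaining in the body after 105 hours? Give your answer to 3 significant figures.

pefesartan: 415 × (1/2)^(105/41.4) = 415 × (1/2)^2.5362 ≈ 71.543 μg.
xotopine: 330 × (1/2)^(105/34.5) = 330 × (1/2)^3.0435 ≈ 40.025 μg.
Total = 71.543 + 40.025 ≈ 111.57 μg.

112 μg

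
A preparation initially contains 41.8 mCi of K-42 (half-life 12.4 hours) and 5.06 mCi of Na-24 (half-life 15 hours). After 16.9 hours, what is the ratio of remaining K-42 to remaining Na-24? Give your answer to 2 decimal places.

7.01

K-42: 41.8 × (1/2)^(16.9/12.4) = 41.8 × (1/2)^1.3629 ≈ 16.252 mCi.
Na-24: 5.06 × (1/2)^(16.9/15) = 5.06 × (1/2)^1.1267 ≈ 2.3173 mCi.
Ratio ≈ 16.252 / 2.3173 ≈ 7.0131.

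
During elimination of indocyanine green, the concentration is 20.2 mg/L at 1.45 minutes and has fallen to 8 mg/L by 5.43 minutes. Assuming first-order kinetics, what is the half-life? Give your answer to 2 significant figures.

Over Δt = 5.43 − 1.45 = 3.98 minutes, the level fell by a factor of 20.2/8 ≈ 2.525.
n = log₂(2.525) ≈ 1.3363 half-lives, so t½ = 3.98/1.3363 ≈ 2.9784 minutes.

3.0 minutes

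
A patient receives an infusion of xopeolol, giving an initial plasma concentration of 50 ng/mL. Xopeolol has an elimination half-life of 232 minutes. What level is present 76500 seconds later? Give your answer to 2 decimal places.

1.11 ng/mL

Convert the elapsed time: 76500 seconds = 1275 minutes.
Number of half-lives: n = 1275/232 ≈ 5.4957.
Remaining = 50 × (1/2)^5.4957 = 50 × 0.022163 ≈ 1.1082 ng/mL.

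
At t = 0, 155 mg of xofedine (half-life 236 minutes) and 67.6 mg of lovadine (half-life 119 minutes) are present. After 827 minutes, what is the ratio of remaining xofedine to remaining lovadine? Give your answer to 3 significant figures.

25.0

xofedine: 155 × (1/2)^(827/236) = 155 × (1/2)^3.5042 ≈ 13.66 mg.
lovadine: 67.6 × (1/2)^(827/119) = 67.6 × (1/2)^6.9496 ≈ 0.54691 mg.
Ratio ≈ 13.66 / 0.54691 ≈ 24.977.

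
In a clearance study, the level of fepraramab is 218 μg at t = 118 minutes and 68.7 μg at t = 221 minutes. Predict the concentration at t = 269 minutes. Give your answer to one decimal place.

Over Δt = 221 − 118 = 103 minutes, the level fell by a factor of 218/68.7 ≈ 3.1732.
n = log₂(3.1732) ≈ 1.6659 half-lives, so t½ = 103/1.6659 ≈ 61.827 minutes.
From t = 221 to t = 269: 68.7 × (1/2)^((269−221)/61.827) ≈ 40.11 μg.

40.1 μg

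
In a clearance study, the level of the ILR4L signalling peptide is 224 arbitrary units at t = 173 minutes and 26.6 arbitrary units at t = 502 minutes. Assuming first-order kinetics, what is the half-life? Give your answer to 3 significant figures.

107 minutes

Over Δt = 502 − 173 = 329 minutes, the level fell by a factor of 224/26.6 ≈ 8.4211.
n = log₂(8.4211) ≈ 3.074 half-lives, so t½ = 329/3.074 ≈ 107.03 minutes.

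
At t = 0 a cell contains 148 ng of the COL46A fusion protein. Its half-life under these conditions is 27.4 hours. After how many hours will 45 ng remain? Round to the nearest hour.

47 hours

Fraction remaining = 45/148 ≈ 0.30405.
n = log₂(148/45) = ln(3.2889)/ln 2 ≈ 1.7176 half-lives.
t = n × t½ = 1.7176 × 27.4 ≈ 47.062 hours.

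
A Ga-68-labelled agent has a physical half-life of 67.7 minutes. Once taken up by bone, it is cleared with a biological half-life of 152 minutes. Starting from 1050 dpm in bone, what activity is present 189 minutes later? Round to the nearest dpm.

64 dpm

1/t_eff = 1/t_phys + 1/t_biol = 1/67.7 + 1/152 = 0.02135 per minute.
t_eff = 67.7 × 152 / (67.7 + 152) ≈ 46.838 minutes.
Remaining = 1050 × (1/2)^(189/46.838) = 1050 × (1/2)^4.0351 ≈ 64.045 dpm.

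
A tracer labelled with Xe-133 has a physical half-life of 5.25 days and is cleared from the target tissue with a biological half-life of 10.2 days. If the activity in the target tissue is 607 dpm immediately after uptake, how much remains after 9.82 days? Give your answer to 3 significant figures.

85.2 dpm

1/t_eff = 1/t_phys + 1/t_biol = 1/5.25 + 1/10.2 = 0.28852 per day.
t_eff = 5.25 × 10.2 / (5.25 + 10.2) ≈ 3.466 days.
Remaining = 607 × (1/2)^(9.82/3.466) = 607 × (1/2)^2.8332 ≈ 85.173 dpm.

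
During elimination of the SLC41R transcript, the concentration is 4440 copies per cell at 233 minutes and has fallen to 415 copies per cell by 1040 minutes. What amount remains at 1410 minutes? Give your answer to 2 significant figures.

140 copies per cell

Over Δt = 1040 − 233 = 807 minutes, the level fell by a factor of 4440/415 ≈ 10.699.
n = log₂(10.699) ≈ 3.4194 half-lives, so t½ = 807/3.4194 ≈ 236.01 minutes.
From t = 1040 to t = 1410: 415 × (1/2)^((1410−1040)/236.01) ≈ 139.99 copies per cell.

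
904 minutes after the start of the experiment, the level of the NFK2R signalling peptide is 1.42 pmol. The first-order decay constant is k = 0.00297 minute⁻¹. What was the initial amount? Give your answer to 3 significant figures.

t½ = ln 2 / k = 0.69315 / 0.00297 ≈ 233.38 minutes.
Number of half-lives elapsed: n = 904/233.38 ≈ 3.8735.
A₀ = A × 2^n = 1.42 × 2^3.8735 = 1.42 × 14.656 ≈ 20.812 pmol.

20.8 pmol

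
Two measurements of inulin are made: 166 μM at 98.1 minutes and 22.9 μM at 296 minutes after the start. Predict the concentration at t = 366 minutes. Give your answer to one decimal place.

11.4 μM

Over Δt = 296 − 98.1 = 197.9 minutes, the level fell by a factor of 166/22.9 ≈ 7.2489.
n = log₂(7.2489) ≈ 2.8578 half-lives, so t½ = 197.9/2.8578 ≈ 69.25 minutes.
From t = 296 to t = 366: 22.9 × (1/2)^((366−296)/69.25) ≈ 11.364 μM.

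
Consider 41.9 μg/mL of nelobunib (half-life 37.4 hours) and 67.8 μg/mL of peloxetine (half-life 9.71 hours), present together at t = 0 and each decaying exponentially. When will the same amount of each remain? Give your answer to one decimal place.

Set 41.9·(1/2)^(t/37.4) = 67.8·(1/2)^(t/9.71).
Taking log₂: log₂(41.9/67.8) = t·(1/37.4 − 1/9.71).
log₂(0.61799) = -0.69434; 1/37.4 − 1/9.71 = -0.076249.
t = -0.69434 / -0.076249 ≈ 9.1062 hours.

9.1 hours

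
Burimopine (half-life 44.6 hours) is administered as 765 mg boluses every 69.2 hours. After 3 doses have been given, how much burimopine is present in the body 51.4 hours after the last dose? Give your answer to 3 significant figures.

502 mg

The 3 doses were given 189.8, 120.6, 51.4 hours ago.
Total = 765·(1/2)^(189.8/44.6) + 765·(1/2)^(120.6/44.6) + 765·(1/2)^(51.4/44.6)
      = 40.049 + 117.4 + 344.14 ≈ 501.59 mg.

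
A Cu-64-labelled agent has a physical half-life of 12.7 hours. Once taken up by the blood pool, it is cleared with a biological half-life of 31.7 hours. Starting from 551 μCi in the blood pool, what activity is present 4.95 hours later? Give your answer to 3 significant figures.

1/t_eff = 1/t_phys + 1/t_biol = 1/12.7 + 1/31.7 = 0.11029 per hour.
t_eff = 12.7 × 31.7 / (12.7 + 31.7) ≈ 9.0673 hours.
Remaining = 551 × (1/2)^(4.95/9.0673) = 551 × (1/2)^0.54592 ≈ 377.41 μCi.

377 μCi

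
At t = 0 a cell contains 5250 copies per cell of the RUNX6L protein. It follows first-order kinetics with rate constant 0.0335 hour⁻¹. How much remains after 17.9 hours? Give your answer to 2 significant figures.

2900 copies per cell

t½ = ln 2 / k = 0.69315 / 0.0335 ≈ 20.691 hours.
Number of half-lives: n = 17.9/20.691 ≈ 0.86511.
Remaining = 5250 × (1/2)^0.86511 = 5250 × 0.549 ≈ 2882.3 copies per cell.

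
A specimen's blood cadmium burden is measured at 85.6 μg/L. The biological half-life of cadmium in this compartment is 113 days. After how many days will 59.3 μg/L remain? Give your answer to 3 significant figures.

Fraction remaining = 59.3/85.6 ≈ 0.69276.
n = log₂(85.6/59.3) = ln(1.4435)/ln 2 ≈ 0.52958 half-lives.
t = n × t½ = 0.52958 × 113 ≈ 59.842 days.

59.8 days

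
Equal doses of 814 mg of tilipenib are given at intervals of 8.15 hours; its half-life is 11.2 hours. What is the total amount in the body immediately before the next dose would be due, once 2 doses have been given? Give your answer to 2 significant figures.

790 mg

The 2 doses were given 16.3, 8.15 hours ago.
Total = 814·(1/2)^(16.3/11.2) + 814·(1/2)^(8.15/11.2)
      = 296.84 + 491.55 ≈ 788.39 mg.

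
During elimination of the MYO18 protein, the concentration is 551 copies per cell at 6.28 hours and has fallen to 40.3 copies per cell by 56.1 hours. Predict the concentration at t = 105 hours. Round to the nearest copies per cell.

Over Δt = 56.1 − 6.28 = 49.82 hours, the level fell by a factor of 551/40.3 ≈ 13.672.
n = log₂(13.672) ≈ 3.7732 half-lives, so t½ = 49.82/3.7732 ≈ 13.204 hours.
From t = 56.1 to t = 105: 40.3 × (1/2)^((105−56.1)/13.204) ≈ 3.0934 copies per cell.

3 copies per cell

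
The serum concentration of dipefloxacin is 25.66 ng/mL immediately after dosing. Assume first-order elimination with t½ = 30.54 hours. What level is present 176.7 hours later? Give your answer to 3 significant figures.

0.465 ng/mL

Number of half-lives: n = 176.7/30.54 ≈ 5.7859.
Remaining = 25.66 × (1/2)^5.7859 = 25.66 × 0.018125 ≈ 0.46509 ng/mL.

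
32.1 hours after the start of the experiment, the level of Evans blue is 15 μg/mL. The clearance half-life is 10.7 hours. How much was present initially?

120 μg/mL

Number of half-lives elapsed: n = 32.1/10.7 ≈ 3.
A₀ = A × 2^n = 15 × 2^3 = 15 × 8 ≈ 120 μg/mL.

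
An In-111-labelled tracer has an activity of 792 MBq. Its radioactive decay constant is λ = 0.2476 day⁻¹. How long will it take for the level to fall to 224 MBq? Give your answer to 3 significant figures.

5.10 days

t½ = ln 2 / λ = 0.69315 / 0.2476 ≈ 2.7995 days.
Fraction remaining = 224/792 ≈ 0.28283.
n = log₂(792/224) = ln(3.5357)/ln 2 ≈ 1.822 half-lives.
t = n × t½ = 1.822 × 2.7995 ≈ 5.1006 days.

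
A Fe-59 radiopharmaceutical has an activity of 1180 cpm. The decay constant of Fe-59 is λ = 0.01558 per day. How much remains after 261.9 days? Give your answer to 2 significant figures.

20 cpm

t½ = ln 2 / λ = 0.69315 / 0.01558 ≈ 44.49 days.
Number of half-lives: n = 261.9/44.49 ≈ 5.8868.
Remaining = 1180 × (1/2)^5.8868 = 1180 × 0.016901 ≈ 19.943 cpm.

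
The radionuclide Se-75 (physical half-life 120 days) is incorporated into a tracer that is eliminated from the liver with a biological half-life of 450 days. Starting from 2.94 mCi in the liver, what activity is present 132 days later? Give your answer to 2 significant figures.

1.1 mCi

1/t_eff = 1/t_phys + 1/t_biol = 1/120 + 1/450 = 0.010556 per day.
t_eff = 120 × 450 / (120 + 450) ≈ 94.737 days.
Remaining = 2.94 × (1/2)^(132/94.737) = 2.94 × (1/2)^1.3933 ≈ 1.1192 mCi.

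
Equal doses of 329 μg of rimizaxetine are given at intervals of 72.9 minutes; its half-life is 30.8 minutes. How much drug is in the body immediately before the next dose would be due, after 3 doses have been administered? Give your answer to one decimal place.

78.5 μg

The 3 doses were given 218.7, 145.8, 72.9 minutes ago.
Total = 329·(1/2)^(218.7/30.8) + 329·(1/2)^(145.8/30.8) + 329·(1/2)^(72.9/30.8)
      = 2.3971 + 12.365 + 63.781 ≈ 78.543 μg.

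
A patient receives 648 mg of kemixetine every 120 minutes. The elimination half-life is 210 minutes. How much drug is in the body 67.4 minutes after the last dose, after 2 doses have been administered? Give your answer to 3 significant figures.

The 2 doses were given 187.4, 67.4 minutes ago.
Total = 648·(1/2)^(187.4/210) + 648·(1/2)^(67.4/210)
      = 349.09 + 518.75 ≈ 867.84 mg.

868 mg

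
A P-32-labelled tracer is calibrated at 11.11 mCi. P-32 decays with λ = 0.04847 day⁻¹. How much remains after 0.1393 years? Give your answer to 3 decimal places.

0.945 mCi

t½ = ln 2 / λ = 0.69315 / 0.04847 ≈ 14.301 days.
Convert the elapsed time: 0.1393 years = 50.8445 days.
Number of half-lives: n = 50.8445/14.301 ≈ 3.5554.
Remaining = 11.11 × (1/2)^3.5554 = 11.11 × 0.085057 ≈ 0.94498 mCi.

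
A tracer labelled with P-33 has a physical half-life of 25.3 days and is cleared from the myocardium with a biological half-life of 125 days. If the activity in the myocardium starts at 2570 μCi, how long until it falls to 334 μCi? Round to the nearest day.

62 days

1/t_eff = 1/t_phys + 1/t_biol = 1/25.3 + 1/125 = 0.047526 per day.
t_eff = 25.3 × 125 / (25.3 + 125) ≈ 21.041 days.
n = log₂(2570/334) ≈ 2.9438; t = 2.9438 × 21.041 ≈ 61.942 days.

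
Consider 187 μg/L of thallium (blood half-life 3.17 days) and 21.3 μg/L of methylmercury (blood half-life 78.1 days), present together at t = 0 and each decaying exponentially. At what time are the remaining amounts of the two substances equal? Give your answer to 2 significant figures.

10 days

Set 187·(1/2)^(t/3.17) = 21.3·(1/2)^(t/78.1).
Taking log₂: log₂(187/21.3) = t·(1/3.17 − 1/78.1).
log₂(8.7793) = 3.1341; 1/3.17 − 1/78.1 = 0.30265.
t = 3.1341 / 0.30265 ≈ 10.355 days.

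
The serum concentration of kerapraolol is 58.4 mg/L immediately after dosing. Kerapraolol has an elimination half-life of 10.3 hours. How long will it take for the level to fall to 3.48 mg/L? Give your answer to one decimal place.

41.9 hours

Fraction remaining = 3.48/58.4 ≈ 0.059589.
n = log₂(58.4/3.48) = ln(16.782)/ln 2 ≈ 4.0688 half-lives.
t = n × t½ = 4.0688 × 10.3 ≈ 41.909 hours.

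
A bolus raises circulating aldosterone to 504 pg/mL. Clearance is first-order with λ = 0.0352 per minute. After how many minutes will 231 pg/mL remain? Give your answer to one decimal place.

t½ = ln 2 / λ = 0.69315 / 0.0352 ≈ 19.692 minutes.
Fraction remaining = 231/504 ≈ 0.45833.
n = log₂(504/231) = ln(2.1818)/ln 2 ≈ 1.1255 half-lives.
t = n × t½ = 1.1255 × 19.692 ≈ 22.164 minutes.

22.2 minutes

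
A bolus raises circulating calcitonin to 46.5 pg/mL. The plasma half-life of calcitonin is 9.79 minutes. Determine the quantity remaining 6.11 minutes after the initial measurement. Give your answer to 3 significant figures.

30.2 pg/mL

Number of half-lives: n = 6.11/9.79 ≈ 0.62411.
Remaining = 46.5 × (1/2)^0.62411 = 46.5 × 0.64882 ≈ 30.17 pg/mL.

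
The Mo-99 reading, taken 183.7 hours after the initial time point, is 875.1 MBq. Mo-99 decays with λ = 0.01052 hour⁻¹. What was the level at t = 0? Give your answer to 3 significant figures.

6040 MBq

t½ = ln 2 / λ = 0.69315 / 0.01052 ≈ 65.889 hours.
Number of half-lives elapsed: n = 183.7/65.889 ≈ 2.788.
A₀ = A × 2^n = 875.1 × 2^2.788 = 875.1 × 6.9069 ≈ 6044.2 MBq.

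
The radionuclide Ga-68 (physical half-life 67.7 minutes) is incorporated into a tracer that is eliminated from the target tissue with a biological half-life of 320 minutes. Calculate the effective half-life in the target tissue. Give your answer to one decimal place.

55.9 minutes

1/t_eff = 1/t_phys + 1/t_biol = 1/67.7 + 1/320 = 0.017896 per minute.
t_eff = 67.7 × 320 / (67.7 + 320) ≈ 55.878 minutes.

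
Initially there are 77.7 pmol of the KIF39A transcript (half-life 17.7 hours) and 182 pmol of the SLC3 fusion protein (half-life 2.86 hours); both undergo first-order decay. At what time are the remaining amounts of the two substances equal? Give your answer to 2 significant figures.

4.2 hours

Set 77.7·(1/2)^(t/17.7) = 182·(1/2)^(t/2.86).
Taking log₂: log₂(77.7/182) = t·(1/17.7 − 1/2.86).
log₂(0.42692) = -1.228; 1/17.7 − 1/2.86 = -0.29315.
t = -1.228 / -0.29315 ≈ 4.1888 hours.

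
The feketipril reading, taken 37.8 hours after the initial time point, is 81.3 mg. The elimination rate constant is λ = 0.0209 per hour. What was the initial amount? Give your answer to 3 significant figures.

179 mg

t½ = ln 2 / λ = 0.69315 / 0.0209 ≈ 33.165 hours.
Number of half-lives elapsed: n = 37.8/33.165 ≈ 1.1398.
A₀ = A × 2^n = 81.3 × 2^1.1398 = 81.3 × 2.2034 ≈ 179.14 mg.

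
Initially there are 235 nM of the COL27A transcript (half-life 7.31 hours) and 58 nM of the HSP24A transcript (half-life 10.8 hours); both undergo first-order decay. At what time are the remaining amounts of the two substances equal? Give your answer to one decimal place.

Set 235·(1/2)^(t/7.31) = 58·(1/2)^(t/10.8).
Taking log₂: log₂(235/58) = t·(1/7.31 − 1/10.8).
log₂(4.0517) = 2.0185; 1/7.31 − 1/10.8 = 0.044206.
t = 2.0185 / 0.044206 ≈ 45.662 hours.

45.7 hours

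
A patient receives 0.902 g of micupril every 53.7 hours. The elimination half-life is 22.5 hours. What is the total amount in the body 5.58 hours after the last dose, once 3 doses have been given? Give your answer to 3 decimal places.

The 3 doses were given 112.98, 59.28, 5.58 hours ago.
Total = 0.902·(1/2)^(112.98/22.5) + 0.902·(1/2)^(59.28/22.5) + 0.902·(1/2)^(5.58/22.5)
      = 0.027774 + 0.14524 + 0.75954 ≈ 0.93256 g.

0.933 g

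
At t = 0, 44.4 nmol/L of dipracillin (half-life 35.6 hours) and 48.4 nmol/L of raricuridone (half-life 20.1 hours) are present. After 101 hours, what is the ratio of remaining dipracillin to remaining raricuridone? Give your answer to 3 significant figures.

4.18

dipracillin: 44.4 × (1/2)^(101/35.6) = 44.4 × (1/2)^2.8371 ≈ 6.2135 nmol/L.
raricuridone: 48.4 × (1/2)^(101/20.1) = 48.4 × (1/2)^5.0249 ≈ 1.4866 nmol/L.
Ratio ≈ 6.2135 / 1.4866 ≈ 4.1796.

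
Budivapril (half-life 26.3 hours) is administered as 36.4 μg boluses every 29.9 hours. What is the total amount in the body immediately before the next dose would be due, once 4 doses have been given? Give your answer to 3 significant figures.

29.1 μg

The 4 doses were given 119.6, 89.7, 59.8, 29.9 hours ago.
Total = 36.4·(1/2)^(119.6/26.3) + 36.4·(1/2)^(89.7/26.3) + 36.4·(1/2)^(59.8/26.3) + 36.4·(1/2)^(29.9/26.3)
      = 1.5565 + 3.4229 + 7.5271 + 16.553 ≈ 29.059 μg.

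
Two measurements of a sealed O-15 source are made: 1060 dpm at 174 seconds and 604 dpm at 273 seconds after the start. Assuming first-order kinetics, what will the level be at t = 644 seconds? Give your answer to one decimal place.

73.4 dpm

Over Δt = 273 − 174 = 99 seconds, the level fell by a factor of 1060/604 ≈ 1.755.
n = log₂(1.755) ≈ 0.81144 half-lives, so t½ = 99/0.81144 ≈ 122 seconds.
From t = 273 to t = 644: 604 × (1/2)^((644−273)/122) ≈ 73.391 dpm.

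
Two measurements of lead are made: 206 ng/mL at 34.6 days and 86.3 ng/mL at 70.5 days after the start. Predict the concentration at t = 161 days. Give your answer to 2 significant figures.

Over Δt = 70.5 − 34.6 = 35.9 days, the level fell by a factor of 206/86.3 ≈ 2.387.
n = log₂(2.387) ≈ 1.2552 half-lives, so t½ = 35.9/1.2552 ≈ 28.601 days.
From t = 70.5 to t = 161: 86.3 × (1/2)^((161−70.5)/28.601) ≈ 9.6267 ng/mL.

9.6 ng/mL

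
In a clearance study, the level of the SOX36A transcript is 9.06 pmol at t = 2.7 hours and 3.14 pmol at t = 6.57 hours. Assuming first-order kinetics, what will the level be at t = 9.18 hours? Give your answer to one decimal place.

1.5 pmol

Over Δt = 6.57 − 2.7 = 3.87 hours, the level fell by a factor of 9.06/3.14 ≈ 2.8854.
n = log₂(2.8854) ≈ 1.5287 half-lives, so t½ = 3.87/1.5287 ≈ 2.5315 hours.
From t = 6.57 to t = 9.18: 3.14 × (1/2)^((9.18−6.57)/2.5315) ≈ 1.5366 pmol.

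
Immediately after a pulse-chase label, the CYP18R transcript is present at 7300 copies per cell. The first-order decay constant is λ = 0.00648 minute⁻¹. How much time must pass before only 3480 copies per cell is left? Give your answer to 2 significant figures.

110 minutes

t½ = ln 2 / λ = 0.69315 / 0.00648 ≈ 106.97 minutes.
Fraction remaining = 3480/7300 ≈ 0.47671.
n = log₂(7300/3480) = ln(2.0977)/ln 2 ≈ 1.0688 half-lives.
t = n × t½ = 1.0688 × 106.97 ≈ 114.33 minutes.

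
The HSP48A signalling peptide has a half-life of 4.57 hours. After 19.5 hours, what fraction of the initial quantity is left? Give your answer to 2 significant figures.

n = 19.5/4.57 ≈ 4.267 half-lives.
Fraction remaining = (1/2)^4.267 ≈ 0.051942.

0.052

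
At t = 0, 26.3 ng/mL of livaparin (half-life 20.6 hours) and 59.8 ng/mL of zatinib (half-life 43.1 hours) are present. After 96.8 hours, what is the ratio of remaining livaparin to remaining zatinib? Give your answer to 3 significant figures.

livaparin: 26.3 × (1/2)^(96.8/20.6) = 26.3 × (1/2)^4.699 ≈ 1.0125 ng/mL.
zatinib: 59.8 × (1/2)^(96.8/43.1) = 59.8 × (1/2)^2.2459 ≈ 12.607 ng/mL.
Ratio ≈ 1.0125 / 12.607 ≈ 0.080316.

0.0803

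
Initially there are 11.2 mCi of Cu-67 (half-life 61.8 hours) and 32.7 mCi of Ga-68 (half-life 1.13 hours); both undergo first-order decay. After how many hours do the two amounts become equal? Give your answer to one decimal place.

Set 11.2·(1/2)^(t/61.8) = 32.7·(1/2)^(t/1.13).
Taking log₂: log₂(11.2/32.7) = t·(1/61.8 − 1/1.13).
log₂(0.34251) = -1.5458; 1/61.8 − 1/1.13 = -0.86877.
t = -1.5458 / -0.86877 ≈ 1.7793 hours.

1.8 hours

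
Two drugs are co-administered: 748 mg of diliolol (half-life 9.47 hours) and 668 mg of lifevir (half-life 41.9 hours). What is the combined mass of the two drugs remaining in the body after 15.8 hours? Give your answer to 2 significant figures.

750 mg

diliolol: 748 × (1/2)^(15.8/9.47) = 748 × (1/2)^1.6684 ≈ 235.32 mg.
lifevir: 668 × (1/2)^(15.8/41.9) = 668 × (1/2)^0.37709 ≈ 514.35 mg.
Total = 235.32 + 514.35 ≈ 749.67 mg.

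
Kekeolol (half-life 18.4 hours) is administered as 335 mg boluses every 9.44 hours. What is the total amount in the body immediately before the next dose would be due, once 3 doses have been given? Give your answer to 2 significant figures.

The 3 doses were given 28.32, 18.88, 9.44 hours ago.
Total = 335·(1/2)^(28.32/18.4) + 335·(1/2)^(18.88/18.4) + 335·(1/2)^(9.44/18.4)
      = 115.27 + 164.5 + 234.75 ≈ 514.52 mg.

510 mg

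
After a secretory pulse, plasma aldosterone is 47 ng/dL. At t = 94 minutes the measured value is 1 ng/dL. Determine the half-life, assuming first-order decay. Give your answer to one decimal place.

A/A₀ = 1/47 ≈ 0.021277.
n = log₂(47) ≈ 5.5546 half-lives elapsed in 94 minutes.
t½ = 94/5.5546 ≈ 16.923 minutes.

16.9 minutes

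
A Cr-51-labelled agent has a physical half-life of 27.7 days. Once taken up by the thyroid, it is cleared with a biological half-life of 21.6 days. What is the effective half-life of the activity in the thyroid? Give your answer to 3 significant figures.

12.1 days

1/t_eff = 1/t_phys + 1/t_biol = 1/27.7 + 1/21.6 = 0.082397 per day.
t_eff = 27.7 × 21.6 / (27.7 + 21.6) ≈ 12.136 days.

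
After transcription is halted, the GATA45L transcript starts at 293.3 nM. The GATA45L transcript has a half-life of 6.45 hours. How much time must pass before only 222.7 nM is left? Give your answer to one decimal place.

Fraction remaining = 222.7/293.3 ≈ 0.75929.
n = log₂(293.3/222.7) = ln(1.317)/ln 2 ≈ 0.39728 half-lives.
t = n × t½ = 0.39728 × 6.45 ≈ 2.5624 hours.

2.6 hours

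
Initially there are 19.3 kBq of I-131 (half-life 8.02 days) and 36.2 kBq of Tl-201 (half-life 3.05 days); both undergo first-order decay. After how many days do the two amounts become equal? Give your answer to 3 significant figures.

Set 19.3·(1/2)^(t/8.02) = 36.2·(1/2)^(t/3.05).
Taking log₂: log₂(19.3/36.2) = t·(1/8.02 − 1/3.05).
log₂(0.53315) = -0.90739; 1/8.02 − 1/3.05 = -0.20318.
t = -0.90739 / -0.20318 ≈ 4.4659 days.

4.47 days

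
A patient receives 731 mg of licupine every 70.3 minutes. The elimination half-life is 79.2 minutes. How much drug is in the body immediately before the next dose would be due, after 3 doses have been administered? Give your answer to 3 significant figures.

The 3 doses were given 210.9, 140.6, 70.3 minutes ago.
Total = 731·(1/2)^(210.9/79.2) + 731·(1/2)^(140.6/79.2) + 731·(1/2)^(70.3/79.2)
      = 115.43 + 213.56 + 395.11 ≈ 724.09 mg.

724 mg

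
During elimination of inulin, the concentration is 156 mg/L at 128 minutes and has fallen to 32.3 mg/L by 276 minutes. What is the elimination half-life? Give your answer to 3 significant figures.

65.1 minutes

Over Δt = 276 − 128 = 148 minutes, the level fell by a factor of 156/32.3 ≈ 4.8297.
n = log₂(4.8297) ≈ 2.2719 half-lives, so t½ = 148/2.2719 ≈ 65.143 minutes.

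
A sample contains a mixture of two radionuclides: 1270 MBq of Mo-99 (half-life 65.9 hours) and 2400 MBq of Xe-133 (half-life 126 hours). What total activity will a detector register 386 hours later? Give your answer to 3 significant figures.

309 MBq

Mo-99: 1270 × (1/2)^(386/65.9) = 1270 × (1/2)^5.8574 ≈ 21.906 MBq.
Xe-133: 2400 × (1/2)^(386/126) = 2400 × (1/2)^3.0635 ≈ 287.08 MBq.
Total = 21.906 + 287.08 ≈ 308.99 MBq.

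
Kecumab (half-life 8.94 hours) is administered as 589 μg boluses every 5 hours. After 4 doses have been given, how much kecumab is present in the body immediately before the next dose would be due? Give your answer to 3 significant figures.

980 μg

The 4 doses were given 20, 15, 10, 5 hours ago.
Total = 589·(1/2)^(20/8.94) + 589·(1/2)^(15/8.94) + 589·(1/2)^(10/8.94) + 589·(1/2)^(5/8.94)
      = 124.93 + 184.09 + 271.26 + 399.72 ≈ 980 μg.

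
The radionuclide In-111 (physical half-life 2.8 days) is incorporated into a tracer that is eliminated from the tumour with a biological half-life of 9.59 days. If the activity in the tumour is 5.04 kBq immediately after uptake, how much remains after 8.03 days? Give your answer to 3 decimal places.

0.386 kBq

1/t_eff = 1/t_phys + 1/t_biol = 1/2.8 + 1/9.59 = 0.46142 per day.
t_eff = 2.8 × 9.59 / (2.8 + 9.59) ≈ 2.1672 days.
Remaining = 5.04 × (1/2)^(8.03/2.1672) = 5.04 × (1/2)^3.7052 ≈ 0.38642 kBq.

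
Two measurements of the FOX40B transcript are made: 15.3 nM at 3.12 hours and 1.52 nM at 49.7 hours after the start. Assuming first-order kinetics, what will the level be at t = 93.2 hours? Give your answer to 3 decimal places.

0.176 nM

Over Δt = 49.7 − 3.12 = 46.58 hours, the level fell by a factor of 15.3/1.52 ≈ 10.066.
n = log₂(10.066) ≈ 3.3314 half-lives, so t½ = 46.58/3.3314 ≈ 13.982 hours.
From t = 49.7 to t = 93.2: 1.52 × (1/2)^((93.2−49.7)/13.982) ≈ 0.17592 nM.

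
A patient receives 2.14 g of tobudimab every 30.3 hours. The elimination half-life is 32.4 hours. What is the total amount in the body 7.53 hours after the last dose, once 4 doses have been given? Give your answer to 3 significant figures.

3.53 g

The 4 doses were given 98.43, 68.13, 37.83, 7.53 hours ago.
Total = 2.14·(1/2)^(98.43/32.4) + 2.14·(1/2)^(68.13/32.4) + 2.14·(1/2)^(37.83/32.4) + 2.14·(1/2)^(7.53/32.4)
      = 0.26055 + 0.49821 + 0.95265 + 1.8216 ≈ 3.533 g.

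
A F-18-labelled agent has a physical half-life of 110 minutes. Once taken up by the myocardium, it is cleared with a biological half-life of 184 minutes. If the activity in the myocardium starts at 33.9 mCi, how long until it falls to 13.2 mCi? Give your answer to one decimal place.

1/t_eff = 1/t_phys + 1/t_biol = 1/110 + 1/184 = 0.014526 per minute.
t_eff = 110 × 184 / (110 + 184) ≈ 68.844 minutes.
n = log₂(33.9/13.2) ≈ 1.3607; t = 1.3607 × 68.844 ≈ 93.679 minutes.

93.7 minutes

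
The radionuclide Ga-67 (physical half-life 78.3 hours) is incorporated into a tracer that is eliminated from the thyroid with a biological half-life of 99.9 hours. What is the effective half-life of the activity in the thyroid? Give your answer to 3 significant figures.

1/t_eff = 1/t_phys + 1/t_biol = 1/78.3 + 1/99.9 = 0.022781 per hour.
t_eff = 78.3 × 99.9 / (78.3 + 99.9) ≈ 43.895 hours.

43.9 hours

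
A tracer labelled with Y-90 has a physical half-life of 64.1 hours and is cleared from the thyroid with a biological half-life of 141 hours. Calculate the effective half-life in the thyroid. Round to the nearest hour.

1/t_eff = 1/t_phys + 1/t_biol = 1/64.1 + 1/141 = 0.022693 per hour.
t_eff = 64.1 × 141 / (64.1 + 141) ≈ 44.067 hours.

44 hours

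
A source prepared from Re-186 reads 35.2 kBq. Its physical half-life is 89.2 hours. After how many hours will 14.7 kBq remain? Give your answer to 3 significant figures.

Fraction remaining = 14.7/35.2 ≈ 0.41761.
n = log₂(35.2/14.7) = ln(2.3946)/ln 2 ≈ 1.2598 half-lives.
t = n × t½ = 1.2598 × 89.2 ≈ 112.37 hours.

112 hours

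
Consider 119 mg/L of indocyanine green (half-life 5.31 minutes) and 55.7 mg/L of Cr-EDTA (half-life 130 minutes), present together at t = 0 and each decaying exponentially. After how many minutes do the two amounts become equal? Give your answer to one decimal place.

6.1 minutes

Set 119·(1/2)^(t/5.31) = 55.7·(1/2)^(t/130).
Taking log₂: log₂(119/55.7) = t·(1/5.31 − 1/130).
log₂(2.1364) = 1.0952; 1/5.31 − 1/130 = 0.18063.
t = 1.0952 / 0.18063 ≈ 6.0632 minutes.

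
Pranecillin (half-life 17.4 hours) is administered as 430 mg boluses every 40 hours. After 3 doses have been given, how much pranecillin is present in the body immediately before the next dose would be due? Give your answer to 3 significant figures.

The 3 doses were given 120, 80, 40 hours ago.
Total = 430·(1/2)^(120/17.4) + 430·(1/2)^(80/17.4) + 430·(1/2)^(40/17.4)
      = 3.6091 + 17.759 + 87.387 ≈ 108.75 mg.

109 mg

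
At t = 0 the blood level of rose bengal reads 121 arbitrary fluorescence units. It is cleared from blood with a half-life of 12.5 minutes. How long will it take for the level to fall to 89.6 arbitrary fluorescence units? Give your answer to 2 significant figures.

Fraction remaining = 89.6/121 ≈ 0.7405.
n = log₂(121/89.6) = ln(1.3504)/ln 2 ≈ 0.43344 half-lives.
t = n × t½ = 0.43344 × 12.5 ≈ 5.418 minutes.

5.4 minutes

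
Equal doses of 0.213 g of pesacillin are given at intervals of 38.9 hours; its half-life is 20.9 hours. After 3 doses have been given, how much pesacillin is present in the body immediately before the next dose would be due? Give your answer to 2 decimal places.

The 3 doses were given 116.7, 77.8, 38.9 hours ago.
Total = 0.213·(1/2)^(116.7/20.9) + 0.213·(1/2)^(77.8/20.9) + 0.213·(1/2)^(38.9/20.9)
      = 0.0044413 + 0.016136 + 0.058626 ≈ 0.079203 g.

0.08 g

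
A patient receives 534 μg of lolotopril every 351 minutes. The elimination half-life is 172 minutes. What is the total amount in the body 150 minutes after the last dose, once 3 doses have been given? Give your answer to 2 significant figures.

The 3 doses were given 852, 501, 150 minutes ago.
Total = 534·(1/2)^(852/172) + 534·(1/2)^(501/172) + 534·(1/2)^(150/172)
      = 17.234 + 70.909 + 291.75 ≈ 379.9 μg.

380 μg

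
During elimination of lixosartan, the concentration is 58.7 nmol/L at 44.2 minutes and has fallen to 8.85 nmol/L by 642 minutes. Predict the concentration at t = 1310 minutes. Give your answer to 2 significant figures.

Over Δt = 642 − 44.2 = 597.8 minutes, the level fell by a factor of 58.7/8.85 ≈ 6.6328.
n = log₂(6.6328) ≈ 2.7296 half-lives, so t½ = 597.8/2.7296 ≈ 219.01 minutes.
From t = 642 to t = 1310: 8.85 × (1/2)^((1310−642)/219.01) ≈ 1.0685 nmol/L.

1.1 nmol/L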